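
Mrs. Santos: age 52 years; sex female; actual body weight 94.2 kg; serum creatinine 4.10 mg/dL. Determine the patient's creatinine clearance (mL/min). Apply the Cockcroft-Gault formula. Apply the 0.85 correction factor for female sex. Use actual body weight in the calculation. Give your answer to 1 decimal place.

23.9 mL/min

CrCl = (140 − 52) × 94.2 / (72 × 4.1) × 0.85 = 8289.6 / 295.20 × 0.85 ≈ 23.9 mL/min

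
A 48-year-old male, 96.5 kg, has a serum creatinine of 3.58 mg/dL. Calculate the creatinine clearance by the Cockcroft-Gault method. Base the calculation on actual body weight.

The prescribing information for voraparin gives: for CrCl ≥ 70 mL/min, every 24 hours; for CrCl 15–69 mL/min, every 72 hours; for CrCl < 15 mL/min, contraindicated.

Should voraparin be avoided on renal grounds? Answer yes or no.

no

CrCl = (140 − 48) × 96.5 / (72 × 3.58) = 8878.0 / 257.76 ≈ 34.4 mL/min
CrCl ≈ 34 mL/min, which is ≥ 15 mL/min.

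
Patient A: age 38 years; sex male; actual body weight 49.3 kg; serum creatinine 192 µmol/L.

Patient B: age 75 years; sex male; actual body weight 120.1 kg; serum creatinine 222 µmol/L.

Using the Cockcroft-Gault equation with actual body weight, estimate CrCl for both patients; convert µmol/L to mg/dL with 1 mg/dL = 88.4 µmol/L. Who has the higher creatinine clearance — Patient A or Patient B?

Patient A: SCr = 192 / 88.4 = 2.172 mg/dL
Patient A: CrCl = (140 − 38) × 49.3 / (72 × 2.172) = 5028.6 / 156.38 ≈ 32.2 mL/min
Patient B: SCr = 222 / 88.4 = 2.511 mg/dL
Patient B: CrCl = (140 − 75) × 120.1 / (72 × 2.511) = 7806.5 / 180.79 ≈ 43.2 mL/min
32.2 vs 43.2 mL/min → Patient B is higher.

Patient B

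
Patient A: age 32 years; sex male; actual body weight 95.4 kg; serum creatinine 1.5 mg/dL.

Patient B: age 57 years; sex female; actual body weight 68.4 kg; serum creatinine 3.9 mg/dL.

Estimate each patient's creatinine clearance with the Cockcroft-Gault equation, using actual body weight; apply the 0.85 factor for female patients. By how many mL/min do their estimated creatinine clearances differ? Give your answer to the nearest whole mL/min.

Patient A: CrCl = (140 − 32) × 95.4 / (72 × 1.5) = 10303.2 / 108.00 ≈ 95.4 mL/min
Patient B: CrCl = (140 − 57) × 68.4 / (72 × 3.9) × 0.85 = 5677.2 / 280.80 × 0.85 ≈ 17.2 mL/min
|95.4 − 17.2| = 78.2 mL/min

78 mL/min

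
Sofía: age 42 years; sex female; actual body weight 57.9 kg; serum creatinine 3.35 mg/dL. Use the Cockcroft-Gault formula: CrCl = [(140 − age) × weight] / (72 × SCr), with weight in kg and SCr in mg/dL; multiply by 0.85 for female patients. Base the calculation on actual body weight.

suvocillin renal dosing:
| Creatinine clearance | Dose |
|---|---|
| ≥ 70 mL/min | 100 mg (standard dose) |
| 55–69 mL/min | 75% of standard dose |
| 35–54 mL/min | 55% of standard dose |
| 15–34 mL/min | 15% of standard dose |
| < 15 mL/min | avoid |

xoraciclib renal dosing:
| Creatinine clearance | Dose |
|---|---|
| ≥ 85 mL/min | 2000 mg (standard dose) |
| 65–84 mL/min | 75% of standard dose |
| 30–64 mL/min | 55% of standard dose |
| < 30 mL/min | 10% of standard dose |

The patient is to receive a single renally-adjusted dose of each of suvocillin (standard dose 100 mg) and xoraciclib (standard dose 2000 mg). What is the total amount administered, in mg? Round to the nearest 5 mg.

215 mg

CrCl = (140 − 42) × 57.9 / (72 × 3.35) × 0.85 = 5674.2 / 241.20 × 0.85 ≈ 20.0 mL/min
CrCl ≈ 20 mL/min.
suvocillin: 15–34 mL/min → 15% of 100 mg = 15 mg.
xoraciclib: < 30 mL/min → 10% of 2000 mg = 200 mg.
Total = 15 + 200 = 215 mg.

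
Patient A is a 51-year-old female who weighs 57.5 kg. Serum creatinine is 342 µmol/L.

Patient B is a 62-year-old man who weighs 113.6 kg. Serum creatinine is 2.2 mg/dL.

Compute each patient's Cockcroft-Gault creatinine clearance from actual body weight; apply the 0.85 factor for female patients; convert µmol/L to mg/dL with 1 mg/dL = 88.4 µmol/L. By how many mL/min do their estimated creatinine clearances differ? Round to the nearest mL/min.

Patient A: SCr = 342 / 88.4 = 3.869 mg/dL
Patient A: CrCl = (140 − 51) × 57.5 / (72 × 3.869) × 0.85 = 5117.5 / 278.57 × 0.85 ≈ 15.6 mL/min
Patient B: CrCl = (140 − 62) × 113.6 / (72 × 2.2) = 8860.8 / 158.40 ≈ 55.9 mL/min
|15.6 − 55.9| = 40.3 mL/min

40 mL/min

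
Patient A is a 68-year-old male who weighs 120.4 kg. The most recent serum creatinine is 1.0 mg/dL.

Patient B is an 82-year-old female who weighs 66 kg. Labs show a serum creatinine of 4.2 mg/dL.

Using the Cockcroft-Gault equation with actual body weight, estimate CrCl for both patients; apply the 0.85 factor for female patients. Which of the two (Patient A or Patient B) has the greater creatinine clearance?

Patient A

Patient A: CrCl = (140 − 68) × 120.4 / (72 × 1) = 8668.8 / 72.00 ≈ 120.4 mL/min
Patient B: CrCl = (140 − 82) × 66 / (72 × 4.2) × 0.85 = 3828.0 / 302.40 × 0.85 ≈ 10.8 mL/min
120.4 vs 10.8 mL/min → Patient A is higher.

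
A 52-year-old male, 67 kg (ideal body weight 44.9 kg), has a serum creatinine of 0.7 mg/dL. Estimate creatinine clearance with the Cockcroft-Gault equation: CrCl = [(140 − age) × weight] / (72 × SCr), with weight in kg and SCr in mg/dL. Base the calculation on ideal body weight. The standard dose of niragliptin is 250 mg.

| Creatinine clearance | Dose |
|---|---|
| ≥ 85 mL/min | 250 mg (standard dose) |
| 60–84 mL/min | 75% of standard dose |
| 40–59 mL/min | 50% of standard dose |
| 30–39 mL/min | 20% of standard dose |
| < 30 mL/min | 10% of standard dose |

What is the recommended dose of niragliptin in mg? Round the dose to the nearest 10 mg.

190 mg

CrCl = (140 − 52) × 44.9 / (72 × 0.7) = 3951.2 / 50.40 ≈ 78.4 mL/min
CrCl ≈ 78 mL/min → bracket 60–84 mL/min.
75% of 250 mg = 187.5 mg → 190 mg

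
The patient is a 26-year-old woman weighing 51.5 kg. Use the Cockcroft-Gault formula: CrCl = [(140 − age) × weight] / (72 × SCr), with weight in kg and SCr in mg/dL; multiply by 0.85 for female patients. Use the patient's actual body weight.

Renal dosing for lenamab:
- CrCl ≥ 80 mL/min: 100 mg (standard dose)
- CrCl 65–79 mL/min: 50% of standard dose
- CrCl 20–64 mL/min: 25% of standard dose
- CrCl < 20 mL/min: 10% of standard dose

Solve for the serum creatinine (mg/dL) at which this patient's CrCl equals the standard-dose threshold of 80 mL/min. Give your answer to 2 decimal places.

0.87 mg/dL

Standard dose requires CrCl ≥ 80 mL/min.
Set (140 − 26) × 51.5 × 0.85 / (72 × SCr) = 80
SCr = (140 − 26) × 51.5 × 0.85 / (72 × 80) = 0.866 mg/dL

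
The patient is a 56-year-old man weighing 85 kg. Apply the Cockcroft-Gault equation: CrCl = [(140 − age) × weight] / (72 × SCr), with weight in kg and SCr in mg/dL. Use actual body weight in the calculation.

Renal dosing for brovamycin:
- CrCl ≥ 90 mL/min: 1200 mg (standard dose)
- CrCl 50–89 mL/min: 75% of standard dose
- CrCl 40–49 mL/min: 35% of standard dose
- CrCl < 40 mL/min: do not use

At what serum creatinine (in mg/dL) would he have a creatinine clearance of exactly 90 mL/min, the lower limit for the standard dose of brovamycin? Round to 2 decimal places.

Standard dose requires CrCl ≥ 90 mL/min.
Set (140 − 56) × 85 / (72 × SCr) = 90
SCr = (140 − 56) × 85 / (72 × 90) = 1.102 mg/dL

1.10 mg/dL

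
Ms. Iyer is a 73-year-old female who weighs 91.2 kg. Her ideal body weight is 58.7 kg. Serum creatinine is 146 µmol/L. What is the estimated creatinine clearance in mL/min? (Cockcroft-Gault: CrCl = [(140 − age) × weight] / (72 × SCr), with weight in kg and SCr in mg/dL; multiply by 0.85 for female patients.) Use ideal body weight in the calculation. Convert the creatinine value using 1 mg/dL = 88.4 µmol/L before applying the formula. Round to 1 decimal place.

28.1 mL/min

SCr = 146 / 88.4 = 1.652 mg/dL
CrCl = (140 − 73) × 58.7 / (72 × 1.652) × 0.85 = 3932.9 / 118.94 × 0.85 ≈ 28.1 mL/min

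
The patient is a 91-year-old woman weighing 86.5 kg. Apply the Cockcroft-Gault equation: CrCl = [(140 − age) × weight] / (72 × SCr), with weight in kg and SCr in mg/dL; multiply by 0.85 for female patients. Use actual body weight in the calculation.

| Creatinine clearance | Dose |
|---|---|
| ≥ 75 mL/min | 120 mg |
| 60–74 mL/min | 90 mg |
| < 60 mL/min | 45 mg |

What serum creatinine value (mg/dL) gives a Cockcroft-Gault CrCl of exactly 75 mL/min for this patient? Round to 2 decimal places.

Standard dose requires CrCl ≥ 75 mL/min.
Set (140 − 91) × 86.5 × 0.85 / (72 × SCr) = 75
SCr = (140 − 91) × 86.5 × 0.85 / (72 × 75) = 0.667 mg/dL

0.67 mg/dL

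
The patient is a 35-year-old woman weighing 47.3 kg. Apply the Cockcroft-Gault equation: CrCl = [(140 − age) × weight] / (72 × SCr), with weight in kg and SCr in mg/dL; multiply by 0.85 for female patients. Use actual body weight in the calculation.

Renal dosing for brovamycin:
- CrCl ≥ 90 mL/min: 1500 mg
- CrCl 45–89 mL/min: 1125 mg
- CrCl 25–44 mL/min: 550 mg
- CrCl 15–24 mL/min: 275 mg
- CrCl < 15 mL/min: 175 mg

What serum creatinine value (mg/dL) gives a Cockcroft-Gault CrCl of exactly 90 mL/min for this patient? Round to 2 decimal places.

0.65 mg/dL

Standard dose requires CrCl ≥ 90 mL/min.
Set (140 − 35) × 47.3 × 0.85 / (72 × SCr) = 90
SCr = (140 − 35) × 47.3 × 0.85 / (72 × 90) = 0.651 mg/dL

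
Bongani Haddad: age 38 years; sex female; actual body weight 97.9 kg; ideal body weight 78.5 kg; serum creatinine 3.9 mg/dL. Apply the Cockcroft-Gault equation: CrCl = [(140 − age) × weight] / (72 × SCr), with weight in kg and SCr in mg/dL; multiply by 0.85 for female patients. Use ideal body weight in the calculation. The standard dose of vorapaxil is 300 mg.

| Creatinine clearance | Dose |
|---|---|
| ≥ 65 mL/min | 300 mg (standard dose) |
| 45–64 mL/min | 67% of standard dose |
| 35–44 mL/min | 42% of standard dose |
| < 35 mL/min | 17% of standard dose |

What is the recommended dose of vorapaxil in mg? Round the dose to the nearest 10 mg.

50 mg

CrCl = (140 − 38) × 78.5 / (72 × 3.9) × 0.85 = 8007.0 / 280.80 × 0.85 ≈ 24.2 mL/min
CrCl ≈ 24 mL/min → bracket < 35 mL/min.
17% of 300 mg = 51 mg → 50 mg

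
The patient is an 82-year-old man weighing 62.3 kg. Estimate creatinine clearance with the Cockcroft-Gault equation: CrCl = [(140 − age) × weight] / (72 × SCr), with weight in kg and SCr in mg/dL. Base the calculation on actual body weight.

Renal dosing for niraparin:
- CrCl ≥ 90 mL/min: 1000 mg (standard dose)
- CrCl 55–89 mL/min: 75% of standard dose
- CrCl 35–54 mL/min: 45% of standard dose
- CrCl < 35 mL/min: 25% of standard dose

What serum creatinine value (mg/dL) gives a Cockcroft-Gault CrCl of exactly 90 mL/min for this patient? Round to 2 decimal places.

Standard dose requires CrCl ≥ 90 mL/min.
Set (140 − 82) × 62.3 / (72 × SCr) = 90
SCr = (140 − 82) × 62.3 / (72 × 90) = 0.558 mg/dL

0.56 mg/dL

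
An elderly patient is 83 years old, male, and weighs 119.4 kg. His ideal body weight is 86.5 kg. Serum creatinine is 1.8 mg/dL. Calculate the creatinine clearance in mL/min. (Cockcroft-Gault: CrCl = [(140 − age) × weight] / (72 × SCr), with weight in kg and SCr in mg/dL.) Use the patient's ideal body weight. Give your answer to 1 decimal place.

CrCl = (140 − 83) × 86.5 / (72 × 1.8) = 4930.5 / 129.60 ≈ 38.0 mL/min

38.0 mL/min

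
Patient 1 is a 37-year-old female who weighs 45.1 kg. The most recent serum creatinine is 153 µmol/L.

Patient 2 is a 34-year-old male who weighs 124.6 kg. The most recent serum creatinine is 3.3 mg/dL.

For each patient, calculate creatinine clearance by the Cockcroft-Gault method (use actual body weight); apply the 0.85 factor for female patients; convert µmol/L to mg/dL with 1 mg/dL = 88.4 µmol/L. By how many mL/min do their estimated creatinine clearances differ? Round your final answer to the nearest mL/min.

Patient 1: SCr = 153 / 88.4 = 1.731 mg/dL
Patient 1: CrCl = (140 − 37) × 45.1 / (72 × 1.731) × 0.85 = 4645.3 / 124.63 × 0.85 ≈ 31.7 mL/min
Patient 2: CrCl = (140 − 34) × 124.6 / (72 × 3.3) = 13207.6 / 237.60 ≈ 55.6 mL/min
|31.7 − 55.6| = 23.9 mL/min

24 mL/min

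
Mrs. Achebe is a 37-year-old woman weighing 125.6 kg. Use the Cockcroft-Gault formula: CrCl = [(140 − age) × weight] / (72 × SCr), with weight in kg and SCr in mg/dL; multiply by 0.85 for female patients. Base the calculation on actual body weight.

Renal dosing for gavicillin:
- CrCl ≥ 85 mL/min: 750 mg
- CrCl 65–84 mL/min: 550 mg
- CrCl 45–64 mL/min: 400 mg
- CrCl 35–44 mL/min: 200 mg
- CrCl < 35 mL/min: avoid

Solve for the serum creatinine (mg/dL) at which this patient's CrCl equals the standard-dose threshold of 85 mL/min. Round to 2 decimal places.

1.80 mg/dL

Standard dose requires CrCl ≥ 85 mL/min.
Set (140 − 37) × 125.6 × 0.85 / (72 × SCr) = 85
SCr = (140 − 37) × 125.6 × 0.85 / (72 × 85) = 1.797 mg/dL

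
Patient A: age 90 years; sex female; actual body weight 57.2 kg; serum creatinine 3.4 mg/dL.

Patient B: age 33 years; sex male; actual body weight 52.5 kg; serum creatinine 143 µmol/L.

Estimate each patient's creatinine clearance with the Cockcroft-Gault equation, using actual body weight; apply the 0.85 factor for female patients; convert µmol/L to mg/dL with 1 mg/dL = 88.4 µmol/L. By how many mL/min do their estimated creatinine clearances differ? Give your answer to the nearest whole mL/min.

Patient A: CrCl = (140 − 90) × 57.2 / (72 × 3.4) × 0.85 = 2860.0 / 244.80 × 0.85 ≈ 9.9 mL/min
Patient B: SCr = 143 / 88.4 = 1.618 mg/dL
Patient B: CrCl = (140 − 33) × 52.5 / (72 × 1.618) = 5617.5 / 116.50 ≈ 48.2 mL/min
|9.9 − 48.2| = 38.3 mL/min

38 mL/min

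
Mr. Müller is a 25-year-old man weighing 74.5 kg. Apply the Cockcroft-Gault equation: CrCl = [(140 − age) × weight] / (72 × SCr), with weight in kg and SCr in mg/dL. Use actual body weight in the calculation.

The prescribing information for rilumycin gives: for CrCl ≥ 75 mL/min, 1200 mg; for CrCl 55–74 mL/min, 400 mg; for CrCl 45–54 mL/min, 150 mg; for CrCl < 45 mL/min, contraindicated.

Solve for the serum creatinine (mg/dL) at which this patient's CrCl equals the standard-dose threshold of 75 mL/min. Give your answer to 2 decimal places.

1.59 mg/dL

Standard dose requires CrCl ≥ 75 mL/min.
Set (140 − 25) × 74.5 / (72 × SCr) = 75
SCr = (140 − 25) × 74.5 / (72 × 75) = 1.587 mg/dL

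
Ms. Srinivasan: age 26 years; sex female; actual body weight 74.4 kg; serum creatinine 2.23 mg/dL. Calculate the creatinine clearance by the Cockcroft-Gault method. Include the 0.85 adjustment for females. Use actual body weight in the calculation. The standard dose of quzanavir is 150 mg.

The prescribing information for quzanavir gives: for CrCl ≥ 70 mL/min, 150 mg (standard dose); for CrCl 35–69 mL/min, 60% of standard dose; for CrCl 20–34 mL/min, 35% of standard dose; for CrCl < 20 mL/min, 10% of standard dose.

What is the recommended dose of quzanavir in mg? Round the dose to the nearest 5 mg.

CrCl = (140 − 26) × 74.4 / (72 × 2.23) × 0.85 = 8481.6 / 160.56 × 0.85 ≈ 44.9 mL/min
CrCl ≈ 45 mL/min → bracket 35–69 mL/min.
60% of 150 mg = 90 mg

90 mg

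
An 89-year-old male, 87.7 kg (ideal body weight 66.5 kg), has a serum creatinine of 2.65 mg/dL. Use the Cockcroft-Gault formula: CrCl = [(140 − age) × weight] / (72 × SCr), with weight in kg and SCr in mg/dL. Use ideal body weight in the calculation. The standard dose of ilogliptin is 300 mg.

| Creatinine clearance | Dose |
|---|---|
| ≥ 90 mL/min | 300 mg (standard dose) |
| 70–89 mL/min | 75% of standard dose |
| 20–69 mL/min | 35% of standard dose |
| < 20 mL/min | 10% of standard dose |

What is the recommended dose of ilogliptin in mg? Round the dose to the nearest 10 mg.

30 mg

CrCl = (140 − 89) × 66.5 / (72 × 2.65) = 3391.5 / 190.80 ≈ 17.8 mL/min
CrCl ≈ 18 mL/min → bracket < 20 mL/min.
10% of 300 mg = 30 mg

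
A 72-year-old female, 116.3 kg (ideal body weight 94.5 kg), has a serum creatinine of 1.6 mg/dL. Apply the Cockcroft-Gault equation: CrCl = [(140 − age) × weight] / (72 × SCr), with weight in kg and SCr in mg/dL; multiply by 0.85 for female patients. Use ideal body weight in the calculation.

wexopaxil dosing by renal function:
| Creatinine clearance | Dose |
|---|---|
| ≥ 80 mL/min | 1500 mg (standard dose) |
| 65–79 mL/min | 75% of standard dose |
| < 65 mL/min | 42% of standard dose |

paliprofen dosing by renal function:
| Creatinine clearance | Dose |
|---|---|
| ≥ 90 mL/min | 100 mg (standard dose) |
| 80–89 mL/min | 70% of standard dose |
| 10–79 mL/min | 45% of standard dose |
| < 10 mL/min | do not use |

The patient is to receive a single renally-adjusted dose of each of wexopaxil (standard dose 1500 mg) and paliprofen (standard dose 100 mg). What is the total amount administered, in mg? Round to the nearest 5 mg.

CrCl = (140 − 72) × 94.5 / (72 × 1.6) × 0.85 = 6426.0 / 115.20 × 0.85 ≈ 47.4 mL/min
CrCl ≈ 47 mL/min.
wexopaxil: < 65 mL/min → 42% of 1500 mg = 630 mg.
paliprofen: 10–79 mL/min → 45% of 100 mg = 45 mg.
Total = 630 + 45 = 675 mg.

675 mg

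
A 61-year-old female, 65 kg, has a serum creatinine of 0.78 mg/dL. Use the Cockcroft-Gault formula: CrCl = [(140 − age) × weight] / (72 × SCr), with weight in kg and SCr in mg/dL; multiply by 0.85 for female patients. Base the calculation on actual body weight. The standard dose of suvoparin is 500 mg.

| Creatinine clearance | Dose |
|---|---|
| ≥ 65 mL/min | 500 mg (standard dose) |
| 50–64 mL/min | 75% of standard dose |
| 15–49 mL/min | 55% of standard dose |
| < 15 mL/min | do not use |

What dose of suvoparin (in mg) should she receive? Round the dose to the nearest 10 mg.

CrCl = (140 − 61) × 65 / (72 × 0.78) × 0.85 = 5135.0 / 56.16 × 0.85 ≈ 77.7 mL/min
CrCl ≈ 78 mL/min → bracket ≥ 65 mL/min.
100% of 500 mg = 500 mg

500 mg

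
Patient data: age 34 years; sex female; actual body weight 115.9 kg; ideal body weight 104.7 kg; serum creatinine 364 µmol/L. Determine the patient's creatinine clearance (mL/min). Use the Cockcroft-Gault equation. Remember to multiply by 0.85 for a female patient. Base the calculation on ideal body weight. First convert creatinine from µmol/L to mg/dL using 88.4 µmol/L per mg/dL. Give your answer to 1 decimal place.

31.8 mL/min

SCr = 364 / 88.4 = 4.118 mg/dL
CrCl = (140 − 34) × 104.7 / (72 × 4.118) × 0.85 = 11098.2 / 296.50 × 0.85 ≈ 31.8 mL/min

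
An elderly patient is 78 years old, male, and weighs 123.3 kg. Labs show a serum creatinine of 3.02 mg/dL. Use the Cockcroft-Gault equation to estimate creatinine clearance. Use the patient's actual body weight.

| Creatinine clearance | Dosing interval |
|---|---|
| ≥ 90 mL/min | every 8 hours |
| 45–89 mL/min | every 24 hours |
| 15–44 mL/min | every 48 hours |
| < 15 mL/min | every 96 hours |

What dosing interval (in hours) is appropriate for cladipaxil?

every 48 hours

CrCl = (140 − 78) × 123.3 / (72 × 3.02) = 7644.6 / 217.44 ≈ 35.2 mL/min
CrCl ≈ 35 mL/min → bracket 15–44 mL/min → every 48 hours.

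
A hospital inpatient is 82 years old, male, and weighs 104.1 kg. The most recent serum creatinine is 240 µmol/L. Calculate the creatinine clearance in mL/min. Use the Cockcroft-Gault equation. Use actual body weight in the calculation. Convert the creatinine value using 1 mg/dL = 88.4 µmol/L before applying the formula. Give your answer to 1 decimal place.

30.9 mL/min

SCr = 240 / 88.4 = 2.715 mg/dL
CrCl = (140 − 82) × 104.1 / (72 × 2.715) = 6037.8 / 195.48 ≈ 30.9 mL/min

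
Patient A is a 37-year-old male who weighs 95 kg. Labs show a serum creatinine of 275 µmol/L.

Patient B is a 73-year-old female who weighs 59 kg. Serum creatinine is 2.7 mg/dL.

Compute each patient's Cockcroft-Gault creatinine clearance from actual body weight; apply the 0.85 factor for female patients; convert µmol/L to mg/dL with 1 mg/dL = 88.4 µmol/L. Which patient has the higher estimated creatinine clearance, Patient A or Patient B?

Patient A

Patient A: SCr = 275 / 88.4 = 3.111 mg/dL
Patient A: CrCl = (140 − 37) × 95 / (72 × 3.111) = 9785.0 / 223.99 ≈ 43.7 mL/min
Patient B: CrCl = (140 − 73) × 59 / (72 × 2.7) × 0.85 = 3953.0 / 194.40 × 0.85 ≈ 17.3 mL/min
43.7 vs 17.3 mL/min → Patient A is higher.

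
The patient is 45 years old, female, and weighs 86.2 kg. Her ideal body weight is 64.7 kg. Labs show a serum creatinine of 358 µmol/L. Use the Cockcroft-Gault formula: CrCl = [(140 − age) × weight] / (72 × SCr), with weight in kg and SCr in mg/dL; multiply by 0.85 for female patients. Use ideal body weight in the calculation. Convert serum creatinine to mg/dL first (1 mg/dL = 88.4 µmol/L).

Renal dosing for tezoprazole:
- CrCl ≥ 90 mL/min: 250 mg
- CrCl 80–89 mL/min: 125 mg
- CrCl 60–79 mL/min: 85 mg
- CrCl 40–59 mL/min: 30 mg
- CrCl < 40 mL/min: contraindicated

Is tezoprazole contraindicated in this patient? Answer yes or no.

yes

SCr = 358 / 88.4 = 4.05 mg/dL
CrCl = (140 − 45) × 64.7 / (72 × 4.05) × 0.85 = 6146.5 / 291.60 × 0.85 ≈ 17.9 mL/min
CrCl ≈ 18 mL/min, which is < 40 mL/min.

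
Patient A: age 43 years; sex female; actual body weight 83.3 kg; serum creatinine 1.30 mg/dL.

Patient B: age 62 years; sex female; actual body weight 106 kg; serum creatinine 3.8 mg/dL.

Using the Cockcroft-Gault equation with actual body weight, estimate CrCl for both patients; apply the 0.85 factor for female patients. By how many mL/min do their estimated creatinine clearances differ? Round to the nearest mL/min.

48 mL/min

Patient A: CrCl = (140 − 43) × 83.3 / (72 × 1.3) × 0.85 = 8080.1 / 93.60 × 0.85 ≈ 73.4 mL/min
Patient B: CrCl = (140 − 62) × 106 / (72 × 3.8) × 0.85 = 8268.0 / 273.60 × 0.85 ≈ 25.7 mL/min
|73.4 − 25.7| = 47.7 mL/min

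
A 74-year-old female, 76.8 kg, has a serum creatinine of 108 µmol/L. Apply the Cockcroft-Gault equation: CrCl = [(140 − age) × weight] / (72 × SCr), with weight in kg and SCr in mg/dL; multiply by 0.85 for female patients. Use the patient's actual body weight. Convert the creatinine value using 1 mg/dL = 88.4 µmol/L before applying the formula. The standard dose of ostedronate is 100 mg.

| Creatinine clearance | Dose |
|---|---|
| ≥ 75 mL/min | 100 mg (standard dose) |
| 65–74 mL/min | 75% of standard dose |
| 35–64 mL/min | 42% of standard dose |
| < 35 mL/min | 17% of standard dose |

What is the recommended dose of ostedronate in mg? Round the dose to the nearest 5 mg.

SCr = 108 / 88.4 = 1.222 mg/dL
CrCl = (140 − 74) × 76.8 / (72 × 1.222) × 0.85 = 5068.8 / 87.98 × 0.85 ≈ 49.0 mL/min
CrCl ≈ 49 mL/min → bracket 35–64 mL/min.
42% of 100 mg = 42 mg → 40 mg

40 mg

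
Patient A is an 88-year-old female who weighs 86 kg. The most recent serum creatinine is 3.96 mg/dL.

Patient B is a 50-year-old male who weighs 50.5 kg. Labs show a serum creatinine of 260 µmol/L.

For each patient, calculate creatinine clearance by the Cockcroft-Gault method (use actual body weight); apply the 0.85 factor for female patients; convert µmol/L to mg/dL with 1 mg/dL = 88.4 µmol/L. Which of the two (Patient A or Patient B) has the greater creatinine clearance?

Patient A: CrCl = (140 − 88) × 86 / (72 × 3.96) × 0.85 = 4472.0 / 285.12 × 0.85 ≈ 13.3 mL/min
Patient B: SCr = 260 / 88.4 = 2.941 mg/dL
Patient B: CrCl = (140 − 50) × 50.5 / (72 × 2.941) = 4545.0 / 211.75 ≈ 21.5 mL/min
13.3 vs 21.5 mL/min → Patient B is higher.

Patient B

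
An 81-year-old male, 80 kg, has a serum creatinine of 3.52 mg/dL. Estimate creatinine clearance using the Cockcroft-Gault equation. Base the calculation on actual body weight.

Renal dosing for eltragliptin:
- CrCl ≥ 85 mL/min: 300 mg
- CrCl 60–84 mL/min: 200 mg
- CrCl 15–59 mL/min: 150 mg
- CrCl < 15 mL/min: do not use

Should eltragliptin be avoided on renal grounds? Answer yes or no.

no

CrCl = (140 − 81) × 80 / (72 × 3.52) = 4720.0 / 253.44 ≈ 18.6 mL/min
CrCl ≈ 19 mL/min, which is ≥ 15 mL/min.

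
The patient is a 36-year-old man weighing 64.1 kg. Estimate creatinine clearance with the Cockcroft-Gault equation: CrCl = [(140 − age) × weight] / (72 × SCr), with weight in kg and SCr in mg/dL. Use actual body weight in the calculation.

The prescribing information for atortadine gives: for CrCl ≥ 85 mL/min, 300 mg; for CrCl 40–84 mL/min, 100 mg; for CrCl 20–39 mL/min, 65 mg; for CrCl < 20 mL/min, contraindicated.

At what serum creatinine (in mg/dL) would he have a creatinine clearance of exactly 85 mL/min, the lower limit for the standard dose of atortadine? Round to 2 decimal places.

Standard dose requires CrCl ≥ 85 mL/min.
Set (140 − 36) × 64.1 / (72 × SCr) = 85
SCr = (140 − 36) × 64.1 / (72 × 85) = 1.089 mg/dL

1.09 mg/dL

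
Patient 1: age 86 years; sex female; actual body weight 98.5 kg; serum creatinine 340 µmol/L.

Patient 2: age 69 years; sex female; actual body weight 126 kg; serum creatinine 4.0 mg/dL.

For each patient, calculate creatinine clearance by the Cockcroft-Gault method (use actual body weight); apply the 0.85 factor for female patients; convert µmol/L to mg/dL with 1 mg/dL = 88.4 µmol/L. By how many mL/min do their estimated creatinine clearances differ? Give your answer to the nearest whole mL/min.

10 mL/min

Patient 1: SCr = 340 / 88.4 = 3.846 mg/dL
Patient 1: CrCl = (140 − 86) × 98.5 / (72 × 3.846) × 0.85 = 5319.0 / 276.91 × 0.85 ≈ 16.3 mL/min
Patient 2: CrCl = (140 − 69) × 126 / (72 × 4) × 0.85 = 8946.0 / 288.00 × 0.85 ≈ 26.4 mL/min
|16.3 − 26.4| = 10.1 mL/min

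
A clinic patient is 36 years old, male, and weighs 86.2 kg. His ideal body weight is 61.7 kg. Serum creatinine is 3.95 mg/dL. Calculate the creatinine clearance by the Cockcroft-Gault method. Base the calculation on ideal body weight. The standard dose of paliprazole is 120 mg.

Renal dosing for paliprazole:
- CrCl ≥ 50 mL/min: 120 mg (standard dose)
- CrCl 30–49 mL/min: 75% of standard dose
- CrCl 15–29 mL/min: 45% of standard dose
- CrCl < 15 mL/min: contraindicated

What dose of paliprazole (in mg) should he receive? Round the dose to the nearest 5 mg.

CrCl = (140 − 36) × 61.7 / (72 × 3.95) = 6416.8 / 284.40 ≈ 22.6 mL/min
CrCl ≈ 23 mL/min → bracket 15–29 mL/min.
45% of 120 mg = 54 mg → 55 mg

55 mg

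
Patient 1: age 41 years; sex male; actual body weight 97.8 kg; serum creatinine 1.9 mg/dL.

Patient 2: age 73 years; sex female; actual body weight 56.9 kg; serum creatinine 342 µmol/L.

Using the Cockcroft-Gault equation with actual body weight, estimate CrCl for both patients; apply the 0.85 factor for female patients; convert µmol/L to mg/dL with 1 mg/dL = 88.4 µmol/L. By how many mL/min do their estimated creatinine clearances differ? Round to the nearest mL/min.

59 mL/min

Patient 1: CrCl = (140 − 41) × 97.8 / (72 × 1.9) = 9682.2 / 136.80 ≈ 70.8 mL/min
Patient 2: SCr = 342 / 88.4 = 3.869 mg/dL
Patient 2: CrCl = (140 − 73) × 56.9 / (72 × 3.869) × 0.85 = 3812.3 / 278.57 × 0.85 ≈ 11.6 mL/min
|70.8 − 11.6| = 59.2 mL/min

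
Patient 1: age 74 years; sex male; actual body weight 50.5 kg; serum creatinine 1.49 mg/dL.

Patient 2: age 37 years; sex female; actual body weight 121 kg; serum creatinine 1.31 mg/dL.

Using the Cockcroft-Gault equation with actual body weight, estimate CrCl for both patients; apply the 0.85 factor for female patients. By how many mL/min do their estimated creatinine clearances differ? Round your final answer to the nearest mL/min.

Patient 1: CrCl = (140 − 74) × 50.5 / (72 × 1.49) = 3333.0 / 107.28 ≈ 31.1 mL/min
Patient 2: CrCl = (140 − 37) × 121 / (72 × 1.31) × 0.85 = 12463.0 / 94.32 × 0.85 ≈ 112.3 mL/min
|31.1 − 112.3| = 81.2 mL/min

81 mL/min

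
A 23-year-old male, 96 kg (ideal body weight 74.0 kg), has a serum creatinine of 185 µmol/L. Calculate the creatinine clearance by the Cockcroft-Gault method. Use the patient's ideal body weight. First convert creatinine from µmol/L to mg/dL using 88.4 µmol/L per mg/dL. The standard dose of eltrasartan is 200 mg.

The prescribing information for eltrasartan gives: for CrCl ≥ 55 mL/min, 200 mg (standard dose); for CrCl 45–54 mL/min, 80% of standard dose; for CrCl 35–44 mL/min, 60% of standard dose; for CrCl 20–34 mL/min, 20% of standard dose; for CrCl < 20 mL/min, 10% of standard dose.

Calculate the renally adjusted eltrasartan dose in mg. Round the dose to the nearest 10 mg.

200 mg

SCr = 185 / 88.4 = 2.093 mg/dL
CrCl = (140 − 23) × 74 / (72 × 2.093) = 8658.0 / 150.70 ≈ 57.5 mL/min
CrCl ≈ 57 mL/min → bracket ≥ 55 mL/min.
100% of 200 mg = 200 mg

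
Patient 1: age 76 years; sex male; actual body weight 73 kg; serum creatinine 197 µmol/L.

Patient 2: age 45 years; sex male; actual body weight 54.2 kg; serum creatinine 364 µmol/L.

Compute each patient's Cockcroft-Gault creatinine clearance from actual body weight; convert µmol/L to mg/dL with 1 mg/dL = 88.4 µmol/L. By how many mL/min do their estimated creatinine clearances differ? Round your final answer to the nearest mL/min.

12 mL/min

Patient 1: SCr = 197 / 88.4 = 2.229 mg/dL
Patient 1: CrCl = (140 − 76) × 73 / (72 × 2.229) = 4672.0 / 160.49 ≈ 29.1 mL/min
Patient 2: SCr = 364 / 88.4 = 4.118 mg/dL
Patient 2: CrCl = (140 − 45) × 54.2 / (72 × 4.118) = 5149.0 / 296.50 ≈ 17.4 mL/min
|29.1 − 17.4| = 11.7 mL/min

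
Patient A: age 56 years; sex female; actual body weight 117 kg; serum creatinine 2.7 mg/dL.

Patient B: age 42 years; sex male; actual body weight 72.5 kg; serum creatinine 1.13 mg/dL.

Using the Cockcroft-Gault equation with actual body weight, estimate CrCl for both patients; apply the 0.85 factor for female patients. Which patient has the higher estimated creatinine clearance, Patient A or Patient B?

Patient A: CrCl = (140 − 56) × 117 / (72 × 2.7) × 0.85 = 9828.0 / 194.40 × 0.85 ≈ 43.0 mL/min
Patient B: CrCl = (140 − 42) × 72.5 / (72 × 1.13) = 7105.0 / 81.36 ≈ 87.3 mL/min
43.0 vs 87.3 mL/min → Patient B is higher.

Patient B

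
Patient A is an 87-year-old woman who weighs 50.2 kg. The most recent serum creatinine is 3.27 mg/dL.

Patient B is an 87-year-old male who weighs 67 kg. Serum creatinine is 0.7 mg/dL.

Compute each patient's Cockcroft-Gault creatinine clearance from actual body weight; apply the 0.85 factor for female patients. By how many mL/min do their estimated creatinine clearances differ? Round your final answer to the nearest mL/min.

61 mL/min

Patient A: CrCl = (140 − 87) × 50.2 / (72 × 3.27) × 0.85 = 2660.6 / 235.44 × 0.85 ≈ 9.6 mL/min
Patient B: CrCl = (140 − 87) × 67 / (72 × 0.7) = 3551.0 / 50.40 ≈ 70.5 mL/min
|9.6 − 70.5| = 60.9 mL/min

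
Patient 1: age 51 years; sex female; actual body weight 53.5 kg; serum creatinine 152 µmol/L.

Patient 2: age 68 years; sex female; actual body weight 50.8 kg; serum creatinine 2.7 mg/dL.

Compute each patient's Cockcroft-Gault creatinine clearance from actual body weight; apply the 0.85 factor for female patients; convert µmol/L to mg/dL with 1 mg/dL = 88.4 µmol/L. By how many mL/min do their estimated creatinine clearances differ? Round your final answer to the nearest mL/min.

Patient 1: SCr = 152 / 88.4 = 1.719 mg/dL
Patient 1: CrCl = (140 − 51) × 53.5 / (72 × 1.719) × 0.85 = 4761.5 / 123.77 × 0.85 ≈ 32.7 mL/min
Patient 2: CrCl = (140 − 68) × 50.8 / (72 × 2.7) × 0.85 = 3657.6 / 194.40 × 0.85 ≈ 16.0 mL/min
|32.7 − 16.0| = 16.7 mL/min

17 mL/min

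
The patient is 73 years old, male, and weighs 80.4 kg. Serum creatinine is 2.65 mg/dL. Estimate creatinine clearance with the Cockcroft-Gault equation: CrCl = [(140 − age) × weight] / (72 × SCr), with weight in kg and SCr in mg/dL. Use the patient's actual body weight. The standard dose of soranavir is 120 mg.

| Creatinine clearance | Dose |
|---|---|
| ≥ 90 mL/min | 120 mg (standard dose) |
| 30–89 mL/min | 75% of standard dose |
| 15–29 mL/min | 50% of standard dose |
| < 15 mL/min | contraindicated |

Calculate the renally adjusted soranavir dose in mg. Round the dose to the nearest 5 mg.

60 mg

CrCl = (140 − 73) × 80.4 / (72 × 2.65) = 5386.8 / 190.80 ≈ 28.2 mL/min
CrCl ≈ 28 mL/min → bracket 15–29 mL/min.
50% of 120 mg = 60 mg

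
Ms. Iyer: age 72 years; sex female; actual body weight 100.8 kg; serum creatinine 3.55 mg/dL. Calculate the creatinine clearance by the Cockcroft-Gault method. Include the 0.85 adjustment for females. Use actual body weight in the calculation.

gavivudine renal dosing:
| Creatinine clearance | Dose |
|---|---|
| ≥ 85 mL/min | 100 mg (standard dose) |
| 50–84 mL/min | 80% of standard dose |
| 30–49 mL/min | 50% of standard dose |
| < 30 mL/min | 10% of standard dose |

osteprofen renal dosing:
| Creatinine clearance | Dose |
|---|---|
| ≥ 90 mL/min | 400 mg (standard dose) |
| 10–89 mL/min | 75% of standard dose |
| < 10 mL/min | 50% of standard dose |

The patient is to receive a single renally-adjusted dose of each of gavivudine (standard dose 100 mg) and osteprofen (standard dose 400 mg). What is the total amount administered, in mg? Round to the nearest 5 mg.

310 mg

CrCl = (140 − 72) × 100.8 / (72 × 3.55) × 0.85 = 6854.4 / 255.60 × 0.85 ≈ 22.8 mL/min
CrCl ≈ 23 mL/min.
gavivudine: < 30 mL/min → 10% of 100 mg = 10 mg.
osteprofen: 10–89 mL/min → 75% of 400 mg = 300 mg.
Total = 10 + 300 = 310 mg.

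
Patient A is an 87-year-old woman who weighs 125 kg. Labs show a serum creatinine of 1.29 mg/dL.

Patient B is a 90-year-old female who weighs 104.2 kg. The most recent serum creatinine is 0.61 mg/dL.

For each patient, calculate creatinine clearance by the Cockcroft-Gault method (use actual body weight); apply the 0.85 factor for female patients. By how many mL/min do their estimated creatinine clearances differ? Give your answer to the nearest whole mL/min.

40 mL/min

Patient A: CrCl = (140 − 87) × 125 / (72 × 1.29) × 0.85 = 6625.0 / 92.88 × 0.85 ≈ 60.6 mL/min
Patient B: CrCl = (140 − 90) × 104.2 / (72 × 0.61) × 0.85 = 5210.0 / 43.92 × 0.85 ≈ 100.8 mL/min
|60.6 − 100.8| = 40.2 mL/min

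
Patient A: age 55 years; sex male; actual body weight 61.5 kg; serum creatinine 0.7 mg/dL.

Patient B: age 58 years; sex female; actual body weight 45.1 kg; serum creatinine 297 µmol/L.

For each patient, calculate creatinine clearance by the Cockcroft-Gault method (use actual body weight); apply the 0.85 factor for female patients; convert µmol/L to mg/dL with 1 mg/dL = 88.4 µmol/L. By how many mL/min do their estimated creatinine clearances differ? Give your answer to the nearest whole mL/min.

Patient A: CrCl = (140 − 55) × 61.5 / (72 × 0.7) = 5227.5 / 50.40 ≈ 103.7 mL/min
Patient B: SCr = 297 / 88.4 = 3.36 mg/dL
Patient B: CrCl = (140 − 58) × 45.1 / (72 × 3.36) × 0.85 = 3698.2 / 241.92 × 0.85 ≈ 13.0 mL/min
|103.7 − 13.0| = 90.7 mL/min

91 mL/min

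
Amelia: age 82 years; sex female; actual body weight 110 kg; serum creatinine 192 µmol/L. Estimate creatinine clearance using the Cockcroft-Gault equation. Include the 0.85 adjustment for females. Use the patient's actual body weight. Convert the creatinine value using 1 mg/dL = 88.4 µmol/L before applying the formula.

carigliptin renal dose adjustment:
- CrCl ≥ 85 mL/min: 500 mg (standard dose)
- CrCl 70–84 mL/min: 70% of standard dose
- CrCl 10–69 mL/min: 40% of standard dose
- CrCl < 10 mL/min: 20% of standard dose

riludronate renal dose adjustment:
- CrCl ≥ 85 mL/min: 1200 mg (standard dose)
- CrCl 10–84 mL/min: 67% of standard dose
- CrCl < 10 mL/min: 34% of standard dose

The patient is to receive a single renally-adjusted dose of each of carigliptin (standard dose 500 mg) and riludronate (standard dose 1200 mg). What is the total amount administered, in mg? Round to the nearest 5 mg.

SCr = 192 / 88.4 = 2.172 mg/dL
CrCl = (140 − 82) × 110 / (72 × 2.172) × 0.85 = 6380.0 / 156.38 × 0.85 ≈ 34.7 mL/min
CrCl ≈ 35 mL/min.
carigliptin: 10–69 mL/min → 40% of 500 mg = 200 mg.
riludronate: 10–84 mL/min → 67% of 1200 mg = 804 mg.
Total = 200 + 804 = 1004 mg.

1005 mg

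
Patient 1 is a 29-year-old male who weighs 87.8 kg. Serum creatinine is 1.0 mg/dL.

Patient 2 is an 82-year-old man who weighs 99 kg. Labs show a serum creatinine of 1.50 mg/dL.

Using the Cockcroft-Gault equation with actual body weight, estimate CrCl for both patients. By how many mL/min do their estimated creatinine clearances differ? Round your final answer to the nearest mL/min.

82 mL/min

Patient 1: CrCl = (140 − 29) × 87.8 / (72 × 1) = 9745.8 / 72.00 ≈ 135.4 mL/min
Patient 2: CrCl = (140 − 82) × 99 / (72 × 1.5) = 5742.0 / 108.00 ≈ 53.2 mL/min
|135.4 − 53.2| = 82.2 mL/min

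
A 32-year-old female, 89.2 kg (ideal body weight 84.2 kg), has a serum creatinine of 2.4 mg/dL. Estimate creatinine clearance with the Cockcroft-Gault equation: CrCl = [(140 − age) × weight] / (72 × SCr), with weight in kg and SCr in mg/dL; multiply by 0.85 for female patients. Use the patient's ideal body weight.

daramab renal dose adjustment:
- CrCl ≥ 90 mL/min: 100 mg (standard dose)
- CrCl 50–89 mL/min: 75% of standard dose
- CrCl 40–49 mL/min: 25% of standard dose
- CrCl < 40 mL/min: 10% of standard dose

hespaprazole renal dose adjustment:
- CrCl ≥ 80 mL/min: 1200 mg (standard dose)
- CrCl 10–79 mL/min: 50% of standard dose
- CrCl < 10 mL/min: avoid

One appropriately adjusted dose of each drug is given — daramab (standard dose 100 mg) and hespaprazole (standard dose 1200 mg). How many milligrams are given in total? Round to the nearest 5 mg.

CrCl = (140 − 32) × 84.2 / (72 × 2.4) × 0.85 = 9093.6 / 172.80 × 0.85 ≈ 44.7 mL/min
CrCl ≈ 45 mL/min.
daramab: 40–49 mL/min → 25% of 100 mg = 25 mg.
hespaprazole: 10–79 mL/min → 50% of 1200 mg = 600 mg.
Total = 25 + 600 = 625 mg.

625 mg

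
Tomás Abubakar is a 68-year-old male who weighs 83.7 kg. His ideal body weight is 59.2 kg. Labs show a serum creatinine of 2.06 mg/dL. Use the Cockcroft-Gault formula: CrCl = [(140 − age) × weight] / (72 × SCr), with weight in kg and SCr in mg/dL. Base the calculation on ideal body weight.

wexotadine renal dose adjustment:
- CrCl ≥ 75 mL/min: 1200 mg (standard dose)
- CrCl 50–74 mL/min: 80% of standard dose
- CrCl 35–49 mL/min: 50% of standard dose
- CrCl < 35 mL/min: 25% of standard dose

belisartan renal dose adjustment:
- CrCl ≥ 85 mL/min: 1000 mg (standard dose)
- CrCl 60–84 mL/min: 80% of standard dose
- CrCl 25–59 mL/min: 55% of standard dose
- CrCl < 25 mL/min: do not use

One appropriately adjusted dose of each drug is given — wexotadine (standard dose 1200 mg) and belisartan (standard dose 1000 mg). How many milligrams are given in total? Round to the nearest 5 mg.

CrCl = (140 − 68) × 59.2 / (72 × 2.06) = 4262.4 / 148.32 ≈ 28.7 mL/min
CrCl ≈ 29 mL/min.
wexotadine: < 35 mL/min → 25% of 1200 mg = 300 mg.
belisartan: 25–59 mL/min → 55% of 1000 mg = 550 mg.
Total = 300 + 550 = 850 mg.

850 mg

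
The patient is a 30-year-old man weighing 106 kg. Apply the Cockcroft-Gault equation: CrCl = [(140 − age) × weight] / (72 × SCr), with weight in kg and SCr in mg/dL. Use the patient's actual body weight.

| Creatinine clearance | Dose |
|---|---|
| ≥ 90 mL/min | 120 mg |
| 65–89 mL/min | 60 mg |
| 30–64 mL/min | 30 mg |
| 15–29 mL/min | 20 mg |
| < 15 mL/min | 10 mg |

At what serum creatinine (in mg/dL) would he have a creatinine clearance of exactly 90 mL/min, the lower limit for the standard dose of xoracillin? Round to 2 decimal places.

1.80 mg/dL

Standard dose requires CrCl ≥ 90 mL/min.
Set (140 − 30) × 106 / (72 × SCr) = 90
SCr = (140 − 30) × 106 / (72 × 90) = 1.799 mg/dL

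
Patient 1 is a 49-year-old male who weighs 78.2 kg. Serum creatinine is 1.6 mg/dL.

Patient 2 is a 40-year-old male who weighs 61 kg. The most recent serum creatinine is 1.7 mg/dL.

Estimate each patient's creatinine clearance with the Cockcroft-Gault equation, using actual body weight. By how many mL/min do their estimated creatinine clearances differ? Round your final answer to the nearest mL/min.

12 mL/min

Patient 1: CrCl = (140 − 49) × 78.2 / (72 × 1.6) = 7116.2 / 115.20 ≈ 61.8 mL/min
Patient 2: CrCl = (140 − 40) × 61 / (72 × 1.7) = 6100.0 / 122.40 ≈ 49.8 mL/min
|61.8 − 49.8| = 12.0 mL/min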